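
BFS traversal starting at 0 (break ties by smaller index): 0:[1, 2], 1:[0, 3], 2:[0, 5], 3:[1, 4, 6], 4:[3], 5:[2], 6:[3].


BFS queue: start with [0]
Visit order: [0, 1, 2, 3, 5, 4, 6]


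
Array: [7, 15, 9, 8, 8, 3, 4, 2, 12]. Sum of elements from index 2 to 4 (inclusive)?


Prefix sums: [0, 7, 22, 31, 39, 47, 50, 54, 56, 68]
Sum[2..4] = prefix[5] - prefix[2] = 47 - 22 = 25


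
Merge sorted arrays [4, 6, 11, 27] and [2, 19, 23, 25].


Compare heads, take smaller each step.
Merged: [2, 4, 6, 11, 19, 23, 25, 27]


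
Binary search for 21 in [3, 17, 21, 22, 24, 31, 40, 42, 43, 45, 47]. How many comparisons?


Search for 21:
[0,10] mid=5 arr[5]=31
[0,4] mid=2 arr[2]=21
Total: 2 comparisons


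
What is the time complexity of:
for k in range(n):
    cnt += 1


Per nesting level: O(n) = O(n)
Complexity: O(n)


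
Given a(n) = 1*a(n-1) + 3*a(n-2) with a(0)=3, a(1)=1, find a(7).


Build bottom-up:
...a(5)=82, a(6)=211, a(7)=1*211+3*82=457


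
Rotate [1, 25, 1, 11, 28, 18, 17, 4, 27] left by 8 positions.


Left rotate by 8: [27, 1, 25, 1, 11, 28, 18, 17, 4]


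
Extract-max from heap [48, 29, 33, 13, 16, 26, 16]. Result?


Max = 48
Replace root with last, heapify down
Resulting heap: [33, 29, 26, 13, 16, 16]


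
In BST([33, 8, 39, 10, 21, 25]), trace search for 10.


BST root = 33
Search for 10: compare at each node
Path: [33, 8, 10]


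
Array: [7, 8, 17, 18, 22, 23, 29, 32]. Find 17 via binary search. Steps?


Search for 17:
[0,7] mid=3 arr[3]=18
[0,2] mid=1 arr[1]=8
[2,2] mid=2 arr[2]=17
Total: 3 comparisons


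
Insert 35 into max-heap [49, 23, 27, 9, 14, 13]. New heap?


Append 35: [49, 23, 27, 9, 14, 13, 35]
Bubble up: swap idx 6(35) with idx 2(27)
Result: [49, 23, 35, 9, 14, 13, 27]


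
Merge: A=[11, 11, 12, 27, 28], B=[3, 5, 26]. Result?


Compare heads, take smaller each step.
Merged: [3, 5, 11, 11, 12, 26, 27, 28]


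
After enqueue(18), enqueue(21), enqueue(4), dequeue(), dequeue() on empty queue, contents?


enqueue(18) -> [18]
enqueue(21) -> [18, 21]
enqueue(4) -> [18, 21, 4]
dequeue() returns 18 -> [21, 4]
dequeue() returns 21 -> [4]
Final queue (front to back): [4]


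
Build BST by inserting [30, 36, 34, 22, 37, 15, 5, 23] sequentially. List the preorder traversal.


Root = 30; build tree by BST insertion.
Preorder traversal: [30, 22, 15, 5, 23, 36, 34, 37]


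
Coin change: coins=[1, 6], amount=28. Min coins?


dp[0]=0; dp[i]=1+min(dp[i-c] for c in coins)
...dp[23]=8, dp[24]=4, dp[25]=5, dp[26]=6, dp[27]=7, dp[28]=8
Minimum coins for 28 = 8


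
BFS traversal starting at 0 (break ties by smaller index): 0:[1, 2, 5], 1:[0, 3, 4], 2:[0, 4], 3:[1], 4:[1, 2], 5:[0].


BFS queue: start with [0]
Visit order: [0, 1, 2, 5, 3, 4]


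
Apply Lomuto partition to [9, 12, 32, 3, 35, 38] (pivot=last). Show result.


Elements <= 38 go left of pivot.
Result: [9, 12, 32, 3, 35, 38], pivot at index 5


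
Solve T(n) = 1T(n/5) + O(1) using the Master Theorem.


a=1, b=5, c=0. log_5(1)=0 = c=0. Case 2: O(n^c log n) = O(log n)
Complexity: O(log n)


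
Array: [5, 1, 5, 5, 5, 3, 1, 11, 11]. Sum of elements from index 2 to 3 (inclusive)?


Prefix sums: [0, 5, 6, 11, 16, 21, 24, 25, 36, 47]
Sum[2..3] = prefix[4] - prefix[2] = 16 - 6 = 10


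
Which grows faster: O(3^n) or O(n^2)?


quadratic grows slower than exponential (base 3)
O(n^2) is asymptotically smaller; O(3^n) grows faster


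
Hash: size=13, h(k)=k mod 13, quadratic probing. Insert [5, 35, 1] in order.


Insertions: 5->slot 5; 35->slot 9; 1->slot 1
Table: [None, 1, None, None, None, 5, None, None, None, 35, None, None, None]


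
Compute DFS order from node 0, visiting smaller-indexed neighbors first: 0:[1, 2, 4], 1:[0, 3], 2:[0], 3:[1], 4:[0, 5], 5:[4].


DFS stack-based: start with [0]
Visit order: [0, 1, 3, 2, 4, 5]


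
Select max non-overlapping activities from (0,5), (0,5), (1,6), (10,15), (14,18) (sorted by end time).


Greedy: pick earliest-ending, then skip overlaps.
Selected (2 activities): [(0, 5), (10, 15)]


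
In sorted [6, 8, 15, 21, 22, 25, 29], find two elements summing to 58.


Two pointers: lo=0, hi=6
No pair sums to 58


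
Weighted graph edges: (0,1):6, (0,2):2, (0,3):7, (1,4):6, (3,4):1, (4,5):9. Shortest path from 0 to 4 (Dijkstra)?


Dijkstra from 0:
Distances: {0: 0, 1: 6, 2: 2, 3: 7, 4: 8, 5: 17}
Shortest distance to 4 = 8, path = [0, 3, 4]


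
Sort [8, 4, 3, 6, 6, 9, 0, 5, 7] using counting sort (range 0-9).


Count array: [1, 0, 0, 1, 1, 1, 2, 1, 1, 1]
Reconstruct: [0, 3, 4, 5, 6, 6, 7, 8, 9]


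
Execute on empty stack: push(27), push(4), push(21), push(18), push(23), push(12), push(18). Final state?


push(27) -> [27]
push(4) -> [27, 4]
push(21) -> [27, 4, 21]
push(18) -> [27, 4, 21, 18]
push(23) -> [27, 4, 21, 18, 23]
push(12) -> [27, 4, 21, 18, 23, 12]
push(18) -> [27, 4, 21, 18, 23, 12, 18]
Final stack (bottom to top): [27, 4, 21, 18, 23, 12, 18]


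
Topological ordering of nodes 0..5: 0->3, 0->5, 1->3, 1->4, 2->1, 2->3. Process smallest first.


Kahn's algorithm, process smallest node first
Order: [0, 2, 1, 3, 4, 5]


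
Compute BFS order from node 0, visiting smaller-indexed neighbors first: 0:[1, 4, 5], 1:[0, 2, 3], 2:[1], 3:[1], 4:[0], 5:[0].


BFS queue: start with [0]
Visit order: [0, 1, 4, 5, 2, 3]


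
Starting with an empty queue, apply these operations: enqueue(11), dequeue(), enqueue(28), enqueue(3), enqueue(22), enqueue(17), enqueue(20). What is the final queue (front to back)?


enqueue(11) -> [11]
dequeue() returns 11 -> []
enqueue(28) -> [28]
enqueue(3) -> [28, 3]
enqueue(22) -> [28, 3, 22]
enqueue(17) -> [28, 3, 22, 17]
enqueue(20) -> [28, 3, 22, 17, 20]
Final queue (front to back): [28, 3, 22, 17, 20]


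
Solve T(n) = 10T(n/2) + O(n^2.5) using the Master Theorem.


a=10, b=2, c=2.5. log_2(10)=3.322 > c=2.5. Case 1: O(n^log_b(a)) = O(n^3.322)
Complexity: O(n^3.322)


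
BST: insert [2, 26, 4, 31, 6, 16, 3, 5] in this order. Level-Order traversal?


Root = 2; build tree by BST insertion.
Level-Order traversal: [2, 26, 4, 31, 3, 6, 5, 16]


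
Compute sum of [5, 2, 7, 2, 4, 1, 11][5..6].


Prefix sums: [0, 5, 7, 14, 16, 20, 21, 32]
Sum[5..6] = prefix[7] - prefix[5] = 32 - 20 = 12


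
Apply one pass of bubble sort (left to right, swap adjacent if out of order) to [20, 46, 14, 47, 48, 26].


After one pass: [20, 14, 46, 47, 26, 48]


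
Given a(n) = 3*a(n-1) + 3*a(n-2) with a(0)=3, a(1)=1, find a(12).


Build bottom-up:
...a(10)=451737, a(11)=1712664, a(12)=3*1712664+3*451737=6493203


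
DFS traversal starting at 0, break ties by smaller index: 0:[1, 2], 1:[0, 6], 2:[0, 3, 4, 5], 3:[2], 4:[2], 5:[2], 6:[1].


DFS stack-based: start with [0]
Visit order: [0, 1, 6, 2, 3, 4, 5]


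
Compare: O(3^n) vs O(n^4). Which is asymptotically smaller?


quartic grows slower than exponential (base 3)
O(n^4) is asymptotically smaller; O(3^n) grows faster


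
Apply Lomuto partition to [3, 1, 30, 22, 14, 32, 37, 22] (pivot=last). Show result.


Elements <= 22 go left of pivot.
Result: [3, 1, 22, 14, 22, 32, 37, 30], pivot at index 4


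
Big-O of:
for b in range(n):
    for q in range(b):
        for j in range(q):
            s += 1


Per nesting level: O(n) * O(n) [triangular over b] * O(n) [triangular over q] = O(n^3)
Complexity: O(n^3)


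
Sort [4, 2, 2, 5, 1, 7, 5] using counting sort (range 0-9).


Count array: [0, 1, 2, 0, 1, 2, 0, 1, 0, 0]
Reconstruct: [1, 2, 2, 4, 5, 5, 7]


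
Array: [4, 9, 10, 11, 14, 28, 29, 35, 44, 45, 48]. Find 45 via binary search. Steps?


Search for 45:
[0,10] mid=5 arr[5]=28
[6,10] mid=8 arr[8]=44
[9,10] mid=9 arr[9]=45
Total: 3 comparisons


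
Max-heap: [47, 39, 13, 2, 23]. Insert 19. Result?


Append 19: [47, 39, 13, 2, 23, 19]
Bubble up: swap idx 5(19) with idx 2(13)
Result: [47, 39, 19, 2, 23, 13]


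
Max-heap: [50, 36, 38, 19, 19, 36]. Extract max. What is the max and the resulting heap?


Max = 50
Replace root with last, heapify down
Resulting heap: [38, 36, 36, 19, 19]


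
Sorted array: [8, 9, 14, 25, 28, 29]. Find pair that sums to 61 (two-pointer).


Two pointers: lo=0, hi=5
No pair sums to 61


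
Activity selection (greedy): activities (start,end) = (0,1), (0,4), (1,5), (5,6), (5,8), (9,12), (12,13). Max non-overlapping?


Greedy: pick earliest-ending, then skip overlaps.
Selected (5 activities): [(0, 1), (1, 5), (5, 6), (9, 12), (12, 13)]


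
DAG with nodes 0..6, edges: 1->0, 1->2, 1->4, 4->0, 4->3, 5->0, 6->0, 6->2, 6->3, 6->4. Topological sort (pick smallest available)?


Kahn's algorithm, process smallest node first
Order: [1, 5, 6, 2, 4, 0, 3]


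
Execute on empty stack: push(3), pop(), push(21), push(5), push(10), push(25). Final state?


push(3) -> [3]
pop() returns 3 -> []
push(21) -> [21]
push(5) -> [21, 5]
push(10) -> [21, 5, 10]
push(25) -> [21, 5, 10, 25]
Final stack (bottom to top): [21, 5, 10, 25]


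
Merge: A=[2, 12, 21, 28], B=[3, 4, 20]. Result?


Compare heads, take smaller each step.
Merged: [2, 3, 4, 12, 20, 21, 28]


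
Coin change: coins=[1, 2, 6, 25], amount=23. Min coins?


dp[0]=0; dp[i]=1+min(dp[i-c] for c in coins)
...dp[18]=3, dp[19]=4, dp[20]=4, dp[21]=5, dp[22]=5, dp[23]=6
Minimum coins for 23 = 6


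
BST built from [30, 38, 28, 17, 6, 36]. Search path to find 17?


BST root = 30
Search for 17: compare at each node
Path: [30, 28, 17]


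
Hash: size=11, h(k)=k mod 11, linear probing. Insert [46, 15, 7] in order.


Insertions: 46->slot 2; 15->slot 4; 7->slot 7
Table: [None, None, 46, None, 15, None, None, 7, None, None, None]


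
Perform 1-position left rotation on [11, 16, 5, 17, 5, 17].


Left rotate by 1: [16, 5, 17, 5, 17, 11]


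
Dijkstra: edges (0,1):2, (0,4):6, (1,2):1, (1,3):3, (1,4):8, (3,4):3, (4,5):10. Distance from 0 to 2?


Dijkstra from 0:
Distances: {0: 0, 1: 2, 2: 3, 3: 5, 4: 6, 5: 16}
Shortest distance to 2 = 3, path = [0, 1, 2]


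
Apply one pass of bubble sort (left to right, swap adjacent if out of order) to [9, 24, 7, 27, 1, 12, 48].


After one pass: [9, 7, 24, 1, 12, 27, 48]


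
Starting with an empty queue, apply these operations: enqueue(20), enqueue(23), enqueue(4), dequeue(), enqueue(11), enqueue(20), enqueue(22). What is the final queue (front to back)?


enqueue(20) -> [20]
enqueue(23) -> [20, 23]
enqueue(4) -> [20, 23, 4]
dequeue() returns 20 -> [23, 4]
enqueue(11) -> [23, 4, 11]
enqueue(20) -> [23, 4, 11, 20]
enqueue(22) -> [23, 4, 11, 20, 22]
Final queue (front to back): [23, 4, 11, 20, 22]


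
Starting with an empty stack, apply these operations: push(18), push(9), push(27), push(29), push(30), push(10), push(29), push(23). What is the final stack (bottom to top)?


push(18) -> [18]
push(9) -> [18, 9]
push(27) -> [18, 9, 27]
push(29) -> [18, 9, 27, 29]
push(30) -> [18, 9, 27, 29, 30]
push(10) -> [18, 9, 27, 29, 30, 10]
push(29) -> [18, 9, 27, 29, 30, 10, 29]
push(23) -> [18, 9, 27, 29, 30, 10, 29, 23]
Final stack (bottom to top): [18, 9, 27, 29, 30, 10, 29, 23]


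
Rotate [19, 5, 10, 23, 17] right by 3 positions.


Right rotate by 3: [10, 23, 17, 19, 5]


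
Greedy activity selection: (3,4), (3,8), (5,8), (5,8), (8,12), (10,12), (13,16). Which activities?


Greedy: pick earliest-ending, then skip overlaps.
Selected (4 activities): [(3, 4), (5, 8), (8, 12), (13, 16)]


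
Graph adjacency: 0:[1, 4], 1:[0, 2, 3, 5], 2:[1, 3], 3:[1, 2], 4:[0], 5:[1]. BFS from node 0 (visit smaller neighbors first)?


BFS queue: start with [0]
Visit order: [0, 1, 4, 2, 3, 5]


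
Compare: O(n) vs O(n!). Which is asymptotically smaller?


linear grows slower than factorial
O(n) is asymptotically smaller; O(n!) grows faster


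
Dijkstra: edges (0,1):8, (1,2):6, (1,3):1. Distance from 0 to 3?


Dijkstra from 0:
Distances: {0: 0, 1: 8, 2: 14, 3: 9}
Shortest distance to 3 = 9, path = [0, 1, 3]


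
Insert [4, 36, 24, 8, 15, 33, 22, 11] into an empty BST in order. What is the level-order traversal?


Root = 4; build tree by BST insertion.
Level-Order traversal: [4, 36, 24, 8, 33, 15, 11, 22]


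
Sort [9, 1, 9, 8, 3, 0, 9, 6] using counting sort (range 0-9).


Count array: [1, 1, 0, 1, 0, 0, 1, 0, 1, 3]
Reconstruct: [0, 1, 3, 6, 8, 9, 9, 9]


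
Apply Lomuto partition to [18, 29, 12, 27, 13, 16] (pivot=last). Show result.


Elements <= 16 go left of pivot.
Result: [12, 13, 16, 27, 29, 18], pivot at index 2


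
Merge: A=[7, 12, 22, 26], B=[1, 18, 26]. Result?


Compare heads, take smaller each step.
Merged: [1, 7, 12, 18, 22, 26, 26]


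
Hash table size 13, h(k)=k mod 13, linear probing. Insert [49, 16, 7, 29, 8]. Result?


Insertions: 49->slot 10; 16->slot 3; 7->slot 7; 29->slot 4; 8->slot 8
Table: [None, None, None, 16, 29, None, None, 7, 8, None, 49, None, None]


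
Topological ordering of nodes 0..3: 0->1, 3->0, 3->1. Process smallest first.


Kahn's algorithm, process smallest node first
Order: [2, 3, 0, 1]


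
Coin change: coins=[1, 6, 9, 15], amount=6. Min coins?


dp[0]=0; dp[i]=1+min(dp[i-c] for c in coins)
...dp[1]=1, dp[2]=2, dp[3]=3, dp[4]=4, dp[5]=5, dp[6]=1
Minimum coins for 6 = 1


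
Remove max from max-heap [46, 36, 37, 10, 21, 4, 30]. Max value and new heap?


Max = 46
Replace root with last, heapify down
Resulting heap: [37, 36, 30, 10, 21, 4]


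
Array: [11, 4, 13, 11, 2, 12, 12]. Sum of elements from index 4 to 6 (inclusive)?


Prefix sums: [0, 11, 15, 28, 39, 41, 53, 65]
Sum[4..6] = prefix[7] - prefix[4] = 65 - 39 = 26


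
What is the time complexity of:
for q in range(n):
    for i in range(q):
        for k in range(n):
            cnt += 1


Per nesting level: O(n) * O(n) [triangular over q] * O(n) = O(n^3)
Complexity: O(n^3)


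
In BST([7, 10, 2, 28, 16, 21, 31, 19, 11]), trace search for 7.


BST root = 7
Search for 7: compare at each node
Path: [7]


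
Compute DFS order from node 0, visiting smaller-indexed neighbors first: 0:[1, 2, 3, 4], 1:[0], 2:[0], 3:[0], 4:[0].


DFS stack-based: start with [0]
Visit order: [0, 1, 2, 3, 4]


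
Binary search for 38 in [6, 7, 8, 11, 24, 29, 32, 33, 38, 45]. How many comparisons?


Search for 38:
[0,9] mid=4 arr[4]=24
[5,9] mid=7 arr[7]=33
[8,9] mid=8 arr[8]=38
Total: 3 comparisons


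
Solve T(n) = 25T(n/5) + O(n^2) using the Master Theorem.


a=25, b=5, c=2. log_5(25)=2 = c=2. Case 2: O(n^c log n) = O(n^2 log n)
Complexity: O(n^2 log n)


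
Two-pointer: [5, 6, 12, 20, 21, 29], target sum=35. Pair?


Two pointers: lo=0, hi=5
Found pair: (6, 29) summing to 35


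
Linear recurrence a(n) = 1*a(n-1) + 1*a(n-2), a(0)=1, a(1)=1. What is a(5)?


Build bottom-up:
...a(3)=3, a(4)=5, a(5)=1*5+1*3=8


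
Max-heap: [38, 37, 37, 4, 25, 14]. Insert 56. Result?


Append 56: [38, 37, 37, 4, 25, 14, 56]
Bubble up: swap idx 6(56) with idx 2(37); swap idx 2(56) with idx 0(38)
Result: [56, 37, 38, 4, 25, 14, 37]


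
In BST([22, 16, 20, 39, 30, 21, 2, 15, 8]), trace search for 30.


BST root = 22
Search for 30: compare at each node
Path: [22, 39, 30]


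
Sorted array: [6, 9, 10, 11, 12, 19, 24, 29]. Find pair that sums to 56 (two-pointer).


Two pointers: lo=0, hi=7
No pair sums to 56


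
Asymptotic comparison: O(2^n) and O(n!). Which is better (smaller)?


exponential grows slower than factorial
O(2^n) is asymptotically smaller; O(n!) grows faster


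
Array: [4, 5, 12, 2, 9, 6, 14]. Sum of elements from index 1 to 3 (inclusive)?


Prefix sums: [0, 4, 9, 21, 23, 32, 38, 52]
Sum[1..3] = prefix[4] - prefix[1] = 23 - 4 = 19


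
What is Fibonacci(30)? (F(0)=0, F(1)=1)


F(n)=F(n-1)+F(n-2)
...F(28)=317811, F(29)=514229, F(30)=832040


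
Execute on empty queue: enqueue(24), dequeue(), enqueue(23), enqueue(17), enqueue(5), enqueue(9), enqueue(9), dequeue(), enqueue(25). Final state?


enqueue(24) -> [24]
dequeue() returns 24 -> []
enqueue(23) -> [23]
enqueue(17) -> [23, 17]
enqueue(5) -> [23, 17, 5]
enqueue(9) -> [23, 17, 5, 9]
enqueue(9) -> [23, 17, 5, 9, 9]
dequeue() returns 23 -> [17, 5, 9, 9]
enqueue(25) -> [17, 5, 9, 9, 25]
Final queue (front to back): [17, 5, 9, 9, 25]


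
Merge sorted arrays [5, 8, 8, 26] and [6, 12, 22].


Compare heads, take smaller each step.
Merged: [5, 6, 8, 8, 12, 22, 26]


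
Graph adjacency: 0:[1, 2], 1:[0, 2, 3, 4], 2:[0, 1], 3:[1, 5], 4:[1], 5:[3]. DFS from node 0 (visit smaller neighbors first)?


DFS stack-based: start with [0]
Visit order: [0, 1, 2, 3, 5, 4]


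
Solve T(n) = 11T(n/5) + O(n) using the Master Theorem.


a=11, b=5, c=1. log_5(11)=1.490 > c=1. Case 1: O(n^log_b(a)) = O(n^1.490)
Complexity: O(n^1.490)


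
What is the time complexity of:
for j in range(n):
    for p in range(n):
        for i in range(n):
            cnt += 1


Per nesting level: O(n) * O(n) * O(n) = O(n^3)
Complexity: O(n^3)


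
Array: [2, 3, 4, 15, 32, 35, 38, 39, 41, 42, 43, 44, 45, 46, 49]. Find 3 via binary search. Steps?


Search for 3:
[0,14] mid=7 arr[7]=39
[0,6] mid=3 arr[3]=15
[0,2] mid=1 arr[1]=3
Total: 3 comparisons


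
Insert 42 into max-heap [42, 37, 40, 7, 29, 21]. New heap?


Append 42: [42, 37, 40, 7, 29, 21, 42]
Bubble up: swap idx 6(42) with idx 2(40)
Result: [42, 37, 42, 7, 29, 21, 40]


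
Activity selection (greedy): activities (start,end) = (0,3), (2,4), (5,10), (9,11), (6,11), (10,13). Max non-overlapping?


Greedy: pick earliest-ending, then skip overlaps.
Selected (3 activities): [(0, 3), (5, 10), (10, 13)]


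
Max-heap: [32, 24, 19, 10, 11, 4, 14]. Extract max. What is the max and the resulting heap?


Max = 32
Replace root with last, heapify down
Resulting heap: [24, 14, 19, 10, 11, 4]


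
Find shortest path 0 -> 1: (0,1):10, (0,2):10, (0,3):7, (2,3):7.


Dijkstra from 0:
Distances: {0: 0, 1: 10, 2: 10, 3: 7}
Shortest distance to 1 = 10, path = [0, 1]


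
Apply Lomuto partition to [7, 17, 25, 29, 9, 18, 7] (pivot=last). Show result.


Elements <= 7 go left of pivot.
Result: [7, 7, 25, 29, 9, 18, 17], pivot at index 1


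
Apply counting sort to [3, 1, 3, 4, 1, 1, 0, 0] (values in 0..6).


Count array: [2, 3, 0, 2, 1, 0, 0]
Reconstruct: [0, 0, 1, 1, 1, 3, 3, 4]


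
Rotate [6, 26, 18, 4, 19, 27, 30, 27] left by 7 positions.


Left rotate by 7: [27, 6, 26, 18, 4, 19, 27, 30]


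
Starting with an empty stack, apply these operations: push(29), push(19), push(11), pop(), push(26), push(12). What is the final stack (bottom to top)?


push(29) -> [29]
push(19) -> [29, 19]
push(11) -> [29, 19, 11]
pop() returns 11 -> [29, 19]
push(26) -> [29, 19, 26]
push(12) -> [29, 19, 26, 12]
Final stack (bottom to top): [29, 19, 26, 12]


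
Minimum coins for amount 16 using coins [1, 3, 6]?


dp[0]=0; dp[i]=1+min(dp[i-c] for c in coins)
...dp[11]=4, dp[12]=2, dp[13]=3, dp[14]=4, dp[15]=3, dp[16]=4
Minimum coins for 16 = 4


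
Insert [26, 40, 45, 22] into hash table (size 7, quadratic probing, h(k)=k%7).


Insertions: 26->slot 5; 40->slot 6; 45->slot 3; 22->slot 1
Table: [None, 22, None, 45, None, 26, 40]


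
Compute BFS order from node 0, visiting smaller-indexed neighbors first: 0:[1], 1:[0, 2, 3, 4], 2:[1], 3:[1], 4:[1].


BFS queue: start with [0]
Visit order: [0, 1, 2, 3, 4]


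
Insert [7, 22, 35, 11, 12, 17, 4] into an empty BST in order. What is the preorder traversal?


Root = 7; build tree by BST insertion.
Preorder traversal: [7, 4, 22, 11, 12, 17, 35]


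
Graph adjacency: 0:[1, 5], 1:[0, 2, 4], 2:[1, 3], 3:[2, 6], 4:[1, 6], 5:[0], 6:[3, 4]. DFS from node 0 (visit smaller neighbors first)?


DFS stack-based: start with [0]
Visit order: [0, 1, 2, 3, 6, 4, 5]


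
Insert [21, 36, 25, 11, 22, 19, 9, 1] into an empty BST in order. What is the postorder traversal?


Root = 21; build tree by BST insertion.
Postorder traversal: [1, 9, 19, 11, 22, 25, 36, 21]


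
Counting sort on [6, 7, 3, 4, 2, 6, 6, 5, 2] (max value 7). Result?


Count array: [0, 0, 2, 1, 1, 1, 3, 1]
Reconstruct: [2, 2, 3, 4, 5, 6, 6, 6, 7]


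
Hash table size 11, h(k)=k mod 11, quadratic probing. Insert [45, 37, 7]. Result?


Insertions: 45->slot 1; 37->slot 4; 7->slot 7
Table: [None, 45, None, None, 37, None, None, 7, None, None, None]


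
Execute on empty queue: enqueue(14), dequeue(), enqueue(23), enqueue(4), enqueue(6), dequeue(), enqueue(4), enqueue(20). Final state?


enqueue(14) -> [14]
dequeue() returns 14 -> []
enqueue(23) -> [23]
enqueue(4) -> [23, 4]
enqueue(6) -> [23, 4, 6]
dequeue() returns 23 -> [4, 6]
enqueue(4) -> [4, 6, 4]
enqueue(20) -> [4, 6, 4, 20]
Final queue (front to back): [4, 6, 4, 20]


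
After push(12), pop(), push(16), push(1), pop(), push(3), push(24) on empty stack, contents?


push(12) -> [12]
pop() returns 12 -> []
push(16) -> [16]
push(1) -> [16, 1]
pop() returns 1 -> [16]
push(3) -> [16, 3]
push(24) -> [16, 3, 24]
Final stack (bottom to top): [16, 3, 24]


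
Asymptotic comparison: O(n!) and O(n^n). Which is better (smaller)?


factorial grows slower than n^n
O(n!) is asymptotically smaller; O(n^n) grows faster


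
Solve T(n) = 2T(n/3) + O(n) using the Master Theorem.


a=2, b=3, c=1. log_3(2)=0.631 < c=1. Case 3: O(n^c) = O(n)
Complexity: O(n)


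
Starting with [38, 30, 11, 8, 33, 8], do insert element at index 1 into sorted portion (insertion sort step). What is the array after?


After one pass: [30, 38, 11, 8, 33, 8]


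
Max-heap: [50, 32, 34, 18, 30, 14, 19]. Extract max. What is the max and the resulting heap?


Max = 50
Replace root with last, heapify down
Resulting heap: [34, 32, 19, 18, 30, 14]


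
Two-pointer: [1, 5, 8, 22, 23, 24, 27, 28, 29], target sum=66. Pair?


Two pointers: lo=0, hi=8
No pair sums to 66


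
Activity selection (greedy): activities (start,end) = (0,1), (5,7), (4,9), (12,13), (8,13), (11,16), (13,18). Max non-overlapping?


Greedy: pick earliest-ending, then skip overlaps.
Selected (4 activities): [(0, 1), (5, 7), (12, 13), (13, 18)]


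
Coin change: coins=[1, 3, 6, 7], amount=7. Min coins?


dp[0]=0; dp[i]=1+min(dp[i-c] for c in coins)
...dp[2]=2, dp[3]=1, dp[4]=2, dp[5]=3, dp[6]=1, dp[7]=1
Minimum coins for 7 = 1


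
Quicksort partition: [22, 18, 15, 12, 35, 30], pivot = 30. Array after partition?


Elements <= 30 go left of pivot.
Result: [22, 18, 15, 12, 30, 35], pivot at index 4


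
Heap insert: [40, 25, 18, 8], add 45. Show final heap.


Append 45: [40, 25, 18, 8, 45]
Bubble up: swap idx 4(45) with idx 1(25); swap idx 1(45) with idx 0(40)
Result: [45, 40, 18, 8, 25]


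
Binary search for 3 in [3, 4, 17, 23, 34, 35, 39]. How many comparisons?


Search for 3:
[0,6] mid=3 arr[3]=23
[0,2] mid=1 arr[1]=4
[0,0] mid=0 arr[0]=3
Total: 3 comparisons


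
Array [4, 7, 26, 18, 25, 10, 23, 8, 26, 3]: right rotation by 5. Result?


Right rotate by 5: [10, 23, 8, 26, 3, 4, 7, 26, 18, 25]


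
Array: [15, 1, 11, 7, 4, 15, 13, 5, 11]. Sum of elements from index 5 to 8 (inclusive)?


Prefix sums: [0, 15, 16, 27, 34, 38, 53, 66, 71, 82]
Sum[5..8] = prefix[9] - prefix[5] = 82 - 38 = 44


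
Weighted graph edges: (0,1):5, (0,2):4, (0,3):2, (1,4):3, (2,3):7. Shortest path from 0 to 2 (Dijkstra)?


Dijkstra from 0:
Distances: {0: 0, 1: 5, 2: 4, 3: 2, 4: 8}
Shortest distance to 2 = 4, path = [0, 2]


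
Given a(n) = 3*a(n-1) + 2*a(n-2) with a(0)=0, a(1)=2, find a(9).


Build bottom-up:
...a(7)=3526, a(8)=12558, a(9)=3*12558+2*3526=44726


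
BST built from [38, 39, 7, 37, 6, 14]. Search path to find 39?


BST root = 38
Search for 39: compare at each node
Path: [38, 39]


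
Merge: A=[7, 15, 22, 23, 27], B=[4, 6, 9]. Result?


Compare heads, take smaller each step.
Merged: [4, 6, 7, 9, 15, 22, 23, 27]


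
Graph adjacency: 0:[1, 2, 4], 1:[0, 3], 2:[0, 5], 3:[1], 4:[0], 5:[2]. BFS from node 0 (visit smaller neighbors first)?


BFS queue: start with [0]
Visit order: [0, 1, 2, 4, 3, 5]


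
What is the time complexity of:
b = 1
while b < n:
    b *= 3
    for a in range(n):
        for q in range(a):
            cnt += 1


Per nesting level: O(log n) * O(n) * O(n) [triangular over a] = O(n^2 log n)
Complexity: O(n^2 log n)


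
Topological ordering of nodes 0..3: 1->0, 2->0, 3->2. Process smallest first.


Kahn's algorithm, process smallest node first
Order: [1, 3, 2, 0]


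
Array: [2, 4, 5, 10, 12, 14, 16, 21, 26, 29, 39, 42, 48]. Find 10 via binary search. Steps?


Search for 10:
[0,12] mid=6 arr[6]=16
[0,5] mid=2 arr[2]=5
[3,5] mid=4 arr[4]=12
[3,3] mid=3 arr[3]=10
Total: 4 comparisons


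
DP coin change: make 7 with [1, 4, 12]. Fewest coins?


dp[0]=0; dp[i]=1+min(dp[i-c] for c in coins)
...dp[2]=2, dp[3]=3, dp[4]=1, dp[5]=2, dp[6]=3, dp[7]=4
Minimum coins for 7 = 4


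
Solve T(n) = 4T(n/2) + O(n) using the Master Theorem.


a=4, b=2, c=1. log_2(4)=2 > c=1. Case 1: O(n^log_b(a)) = O(n^2)
Complexity: O(n^2)


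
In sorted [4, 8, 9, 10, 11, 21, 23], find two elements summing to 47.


Two pointers: lo=0, hi=6
No pair sums to 47


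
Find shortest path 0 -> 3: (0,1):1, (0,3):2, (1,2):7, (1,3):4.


Dijkstra from 0:
Distances: {0: 0, 1: 1, 2: 8, 3: 2}
Shortest distance to 3 = 2, path = [0, 3]


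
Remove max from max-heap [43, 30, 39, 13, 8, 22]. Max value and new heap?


Max = 43
Replace root with last, heapify down
Resulting heap: [39, 30, 22, 13, 8]


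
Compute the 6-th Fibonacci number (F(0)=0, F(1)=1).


F(n)=F(n-1)+F(n-2)
...F(4)=3, F(5)=5, F(6)=8


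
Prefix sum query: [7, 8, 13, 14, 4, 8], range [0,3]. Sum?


Prefix sums: [0, 7, 15, 28, 42, 46, 54]
Sum[0..3] = prefix[4] - prefix[0] = 42 - 0 = 42


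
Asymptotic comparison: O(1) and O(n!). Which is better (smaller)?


constant grows slower than factorial
O(1) is asymptotically smaller; O(n!) grows faster


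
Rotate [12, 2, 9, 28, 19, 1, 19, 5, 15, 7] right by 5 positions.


Right rotate by 5: [1, 19, 5, 15, 7, 12, 2, 9, 28, 19]


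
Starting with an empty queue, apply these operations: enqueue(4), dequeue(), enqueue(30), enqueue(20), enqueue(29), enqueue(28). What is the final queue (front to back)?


enqueue(4) -> [4]
dequeue() returns 4 -> []
enqueue(30) -> [30]
enqueue(20) -> [30, 20]
enqueue(29) -> [30, 20, 29]
enqueue(28) -> [30, 20, 29, 28]
Final queue (front to back): [30, 20, 29, 28]


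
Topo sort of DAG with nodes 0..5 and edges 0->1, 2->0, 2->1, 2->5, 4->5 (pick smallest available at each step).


Kahn's algorithm, process smallest node first
Order: [2, 0, 1, 3, 4, 5]


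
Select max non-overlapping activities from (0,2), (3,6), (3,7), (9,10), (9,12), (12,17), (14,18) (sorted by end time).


Greedy: pick earliest-ending, then skip overlaps.
Selected (4 activities): [(0, 2), (3, 6), (9, 10), (12, 17)]


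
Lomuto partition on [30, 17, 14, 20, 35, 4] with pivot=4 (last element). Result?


Elements <= 4 go left of pivot.
Result: [4, 17, 14, 20, 35, 30], pivot at index 0


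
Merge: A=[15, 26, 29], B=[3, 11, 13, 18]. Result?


Compare heads, take smaller each step.
Merged: [3, 11, 13, 15, 18, 26, 29]


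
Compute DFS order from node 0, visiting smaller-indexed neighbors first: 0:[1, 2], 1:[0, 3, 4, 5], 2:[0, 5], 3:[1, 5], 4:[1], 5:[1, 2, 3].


DFS stack-based: start with [0]
Visit order: [0, 1, 3, 5, 2, 4]


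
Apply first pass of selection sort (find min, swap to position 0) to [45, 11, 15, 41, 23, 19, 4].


After one pass: [4, 11, 15, 41, 23, 19, 45]


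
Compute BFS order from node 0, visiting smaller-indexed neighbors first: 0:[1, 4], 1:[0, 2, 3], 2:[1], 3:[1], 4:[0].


BFS queue: start with [0]
Visit order: [0, 1, 4, 2, 3]


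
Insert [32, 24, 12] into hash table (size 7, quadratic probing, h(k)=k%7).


Insertions: 32->slot 4; 24->slot 3; 12->slot 5
Table: [None, None, None, 24, 32, 12, None]


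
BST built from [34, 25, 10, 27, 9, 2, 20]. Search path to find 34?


BST root = 34
Search for 34: compare at each node
Path: [34]


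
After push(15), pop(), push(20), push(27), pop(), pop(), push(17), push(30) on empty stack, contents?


push(15) -> [15]
pop() returns 15 -> []
push(20) -> [20]
push(27) -> [20, 27]
pop() returns 27 -> [20]
pop() returns 20 -> []
push(17) -> [17]
push(30) -> [17, 30]
Final stack (bottom to top): [17, 30]


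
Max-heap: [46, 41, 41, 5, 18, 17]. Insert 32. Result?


Append 32: [46, 41, 41, 5, 18, 17, 32]
Bubble up: no swaps needed
Result: [46, 41, 41, 5, 18, 17, 32]


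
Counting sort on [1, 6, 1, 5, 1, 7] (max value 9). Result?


Count array: [0, 3, 0, 0, 0, 1, 1, 1, 0, 0]
Reconstruct: [1, 1, 1, 5, 6, 7]


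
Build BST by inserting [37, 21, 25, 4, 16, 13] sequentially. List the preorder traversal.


Root = 37; build tree by BST insertion.
Preorder traversal: [37, 21, 4, 16, 13, 25]


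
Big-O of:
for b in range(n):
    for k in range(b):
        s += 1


Per nesting level: O(n) * O(n) [triangular over b] = O(n^2)
Complexity: O(n^2)


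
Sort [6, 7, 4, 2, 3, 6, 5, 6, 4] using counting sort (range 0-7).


Count array: [0, 0, 1, 1, 2, 1, 3, 1]
Reconstruct: [2, 3, 4, 4, 5, 6, 6, 6, 7]


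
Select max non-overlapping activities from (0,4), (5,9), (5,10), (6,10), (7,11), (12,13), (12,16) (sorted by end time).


Greedy: pick earliest-ending, then skip overlaps.
Selected (3 activities): [(0, 4), (5, 9), (12, 13)]


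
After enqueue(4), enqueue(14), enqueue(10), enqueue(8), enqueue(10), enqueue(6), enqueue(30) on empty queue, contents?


enqueue(4) -> [4]
enqueue(14) -> [4, 14]
enqueue(10) -> [4, 14, 10]
enqueue(8) -> [4, 14, 10, 8]
enqueue(10) -> [4, 14, 10, 8, 10]
enqueue(6) -> [4, 14, 10, 8, 10, 6]
enqueue(30) -> [4, 14, 10, 8, 10, 6, 30]
Final queue (front to back): [4, 14, 10, 8, 10, 6, 30]


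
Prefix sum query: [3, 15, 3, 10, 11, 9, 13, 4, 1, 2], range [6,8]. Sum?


Prefix sums: [0, 3, 18, 21, 31, 42, 51, 64, 68, 69, 71]
Sum[6..8] = prefix[9] - prefix[6] = 69 - 51 = 18


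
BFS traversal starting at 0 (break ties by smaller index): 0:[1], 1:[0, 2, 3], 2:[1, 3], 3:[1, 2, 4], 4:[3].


BFS queue: start with [0]
Visit order: [0, 1, 2, 3, 4]


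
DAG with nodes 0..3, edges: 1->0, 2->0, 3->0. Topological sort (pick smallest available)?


Kahn's algorithm, process smallest node first
Order: [1, 2, 3, 0]


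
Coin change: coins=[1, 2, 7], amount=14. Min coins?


dp[0]=0; dp[i]=1+min(dp[i-c] for c in coins)
...dp[9]=2, dp[10]=3, dp[11]=3, dp[12]=4, dp[13]=4, dp[14]=2
Minimum coins for 14 = 2


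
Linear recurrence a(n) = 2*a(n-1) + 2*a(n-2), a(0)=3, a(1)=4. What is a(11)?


Build bottom-up:
...a(9)=15168, a(10)=41440, a(11)=2*41440+2*15168=113216


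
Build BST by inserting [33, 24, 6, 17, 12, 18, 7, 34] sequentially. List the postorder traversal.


Root = 33; build tree by BST insertion.
Postorder traversal: [7, 12, 18, 17, 6, 24, 34, 33]


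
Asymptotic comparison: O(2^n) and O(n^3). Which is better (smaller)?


cubic grows slower than exponential
O(n^3) is asymptotically smaller; O(2^n) grows faster


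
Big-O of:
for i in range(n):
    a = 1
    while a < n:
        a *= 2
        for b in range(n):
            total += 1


Per nesting level: O(n) * O(log n) * O(n) = O(n^2 log n)
Complexity: O(n^2 log n)


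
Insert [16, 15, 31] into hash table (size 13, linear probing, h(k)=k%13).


Insertions: 16->slot 3; 15->slot 2; 31->slot 5
Table: [None, None, 15, 16, None, 31, None, None, None, None, None, None, None]


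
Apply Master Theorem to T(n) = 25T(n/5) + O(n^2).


a=25, b=5, c=2. log_5(25)=2 = c=2. Case 2: O(n^c log n) = O(n^2 log n)
Complexity: O(n^2 log n)


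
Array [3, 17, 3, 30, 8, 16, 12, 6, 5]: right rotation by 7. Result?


Right rotate by 7: [3, 30, 8, 16, 12, 6, 5, 3, 17]


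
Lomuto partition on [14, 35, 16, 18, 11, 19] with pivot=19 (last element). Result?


Elements <= 19 go left of pivot.
Result: [14, 16, 18, 11, 19, 35], pivot at index 4


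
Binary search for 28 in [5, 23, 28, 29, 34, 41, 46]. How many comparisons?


Search for 28:
[0,6] mid=3 arr[3]=29
[0,2] mid=1 arr[1]=23
[2,2] mid=2 arr[2]=28
Total: 3 comparisons


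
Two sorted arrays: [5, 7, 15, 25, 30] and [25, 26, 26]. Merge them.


Compare heads, take smaller each step.
Merged: [5, 7, 15, 25, 25, 26, 26, 30]


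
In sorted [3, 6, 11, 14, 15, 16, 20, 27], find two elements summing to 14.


Two pointers: lo=0, hi=7
Found pair: (3, 11) summing to 14


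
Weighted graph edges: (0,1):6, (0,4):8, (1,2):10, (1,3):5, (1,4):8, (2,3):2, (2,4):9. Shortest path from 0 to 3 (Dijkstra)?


Dijkstra from 0:
Distances: {0: 0, 1: 6, 2: 13, 3: 11, 4: 8}
Shortest distance to 3 = 11, path = [0, 1, 3]


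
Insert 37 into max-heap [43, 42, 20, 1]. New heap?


Append 37: [43, 42, 20, 1, 37]
Bubble up: no swaps needed
Result: [43, 42, 20, 1, 37]


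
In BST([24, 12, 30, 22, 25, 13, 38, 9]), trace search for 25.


BST root = 24
Search for 25: compare at each node
Path: [24, 30, 25]


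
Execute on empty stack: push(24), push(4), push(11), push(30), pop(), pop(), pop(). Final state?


push(24) -> [24]
push(4) -> [24, 4]
push(11) -> [24, 4, 11]
push(30) -> [24, 4, 11, 30]
pop() returns 30 -> [24, 4, 11]
pop() returns 11 -> [24, 4]
pop() returns 4 -> [24]
Final stack (bottom to top): [24]


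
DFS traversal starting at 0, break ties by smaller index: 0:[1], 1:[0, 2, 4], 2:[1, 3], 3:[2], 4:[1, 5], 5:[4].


DFS stack-based: start with [0]
Visit order: [0, 1, 2, 3, 4, 5]


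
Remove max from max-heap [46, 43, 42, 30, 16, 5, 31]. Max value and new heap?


Max = 46
Replace root with last, heapify down
Resulting heap: [43, 31, 42, 30, 16, 5]


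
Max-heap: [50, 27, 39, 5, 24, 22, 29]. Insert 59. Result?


Append 59: [50, 27, 39, 5, 24, 22, 29, 59]
Bubble up: swap idx 7(59) with idx 3(5); swap idx 3(59) with idx 1(27); swap idx 1(59) with idx 0(50)
Result: [59, 50, 39, 27, 24, 22, 29, 5]


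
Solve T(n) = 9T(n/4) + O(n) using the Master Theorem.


a=9, b=4, c=1. log_4(9)=1.585 > c=1. Case 1: O(n^log_b(a)) = O(n^1.585)
Complexity: O(n^1.585)


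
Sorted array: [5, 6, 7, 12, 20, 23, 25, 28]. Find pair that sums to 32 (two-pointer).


Two pointers: lo=0, hi=7
Found pair: (7, 25) summing to 32


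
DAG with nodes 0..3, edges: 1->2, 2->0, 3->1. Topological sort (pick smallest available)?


Kahn's algorithm, process smallest node first
Order: [3, 1, 2, 0]


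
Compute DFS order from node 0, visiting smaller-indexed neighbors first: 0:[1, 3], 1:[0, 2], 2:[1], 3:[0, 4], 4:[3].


DFS stack-based: start with [0]
Visit order: [0, 1, 2, 3, 4]


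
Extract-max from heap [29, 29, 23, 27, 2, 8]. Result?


Max = 29
Replace root with last, heapify down
Resulting heap: [29, 27, 23, 8, 2]


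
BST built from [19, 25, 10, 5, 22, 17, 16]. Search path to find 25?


BST root = 19
Search for 25: compare at each node
Path: [19, 25]


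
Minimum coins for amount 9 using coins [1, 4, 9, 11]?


dp[0]=0; dp[i]=1+min(dp[i-c] for c in coins)
...dp[4]=1, dp[5]=2, dp[6]=3, dp[7]=4, dp[8]=2, dp[9]=1
Minimum coins for 9 = 1


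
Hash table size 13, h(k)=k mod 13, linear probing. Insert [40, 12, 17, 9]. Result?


Insertions: 40->slot 1; 12->slot 12; 17->slot 4; 9->slot 9
Table: [None, 40, None, None, 17, None, None, None, None, 9, None, None, 12]


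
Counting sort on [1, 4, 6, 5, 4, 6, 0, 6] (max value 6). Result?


Count array: [1, 1, 0, 0, 2, 1, 3]
Reconstruct: [0, 1, 4, 4, 5, 6, 6, 6]


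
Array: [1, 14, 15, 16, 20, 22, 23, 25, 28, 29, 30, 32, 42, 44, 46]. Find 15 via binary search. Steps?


Search for 15:
[0,14] mid=7 arr[7]=25
[0,6] mid=3 arr[3]=16
[0,2] mid=1 arr[1]=14
[2,2] mid=2 arr[2]=15
Total: 4 comparisons


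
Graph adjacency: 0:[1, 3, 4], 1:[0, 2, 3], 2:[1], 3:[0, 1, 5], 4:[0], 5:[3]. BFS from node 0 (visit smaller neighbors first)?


BFS queue: start with [0]
Visit order: [0, 1, 3, 4, 2, 5]


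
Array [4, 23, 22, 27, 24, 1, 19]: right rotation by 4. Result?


Right rotate by 4: [27, 24, 1, 19, 4, 23, 22]


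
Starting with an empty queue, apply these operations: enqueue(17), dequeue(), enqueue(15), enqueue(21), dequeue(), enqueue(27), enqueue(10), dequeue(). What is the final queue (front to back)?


enqueue(17) -> [17]
dequeue() returns 17 -> []
enqueue(15) -> [15]
enqueue(21) -> [15, 21]
dequeue() returns 15 -> [21]
enqueue(27) -> [21, 27]
enqueue(10) -> [21, 27, 10]
dequeue() returns 21 -> [27, 10]
Final queue (front to back): [27, 10]


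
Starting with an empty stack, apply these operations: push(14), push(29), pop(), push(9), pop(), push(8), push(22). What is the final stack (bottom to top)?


push(14) -> [14]
push(29) -> [14, 29]
pop() returns 29 -> [14]
push(9) -> [14, 9]
pop() returns 9 -> [14]
push(8) -> [14, 8]
push(22) -> [14, 8, 22]
Final stack (bottom to top): [14, 8, 22]


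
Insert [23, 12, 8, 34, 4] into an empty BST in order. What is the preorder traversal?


Root = 23; build tree by BST insertion.
Preorder traversal: [23, 12, 8, 4, 34]


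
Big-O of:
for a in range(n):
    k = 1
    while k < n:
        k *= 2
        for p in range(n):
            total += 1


Per nesting level: O(n) * O(log n) * O(n) = O(n^2 log n)
Complexity: O(n^2 log n)


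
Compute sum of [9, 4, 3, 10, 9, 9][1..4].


Prefix sums: [0, 9, 13, 16, 26, 35, 44]
Sum[1..4] = prefix[5] - prefix[1] = 35 - 9 = 26


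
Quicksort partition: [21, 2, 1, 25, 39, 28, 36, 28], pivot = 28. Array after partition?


Elements <= 28 go left of pivot.
Result: [21, 2, 1, 25, 28, 28, 36, 39], pivot at index 5


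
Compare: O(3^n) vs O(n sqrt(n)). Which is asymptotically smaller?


n^1.5 grows slower than exponential (base 3)
O(n sqrt(n)) is asymptotically smaller; O(3^n) grows faster


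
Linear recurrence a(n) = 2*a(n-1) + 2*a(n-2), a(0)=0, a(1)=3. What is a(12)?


Build bottom-up:
...a(10)=20064, a(11)=54816, a(12)=2*54816+2*20064=149760


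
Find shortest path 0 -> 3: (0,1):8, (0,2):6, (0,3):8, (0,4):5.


Dijkstra from 0:
Distances: {0: 0, 1: 8, 2: 6, 3: 8, 4: 5}
Shortest distance to 3 = 8, path = [0, 3]


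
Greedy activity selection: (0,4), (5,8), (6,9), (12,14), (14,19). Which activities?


Greedy: pick earliest-ending, then skip overlaps.
Selected (4 activities): [(0, 4), (5, 8), (12, 14), (14, 19)]


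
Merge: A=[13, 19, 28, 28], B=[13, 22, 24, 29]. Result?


Compare heads, take smaller each step.
Merged: [13, 13, 19, 22, 24, 28, 28, 29]


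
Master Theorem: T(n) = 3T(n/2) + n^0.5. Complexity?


a=3, b=2, c=0.5. log_2(3)=1.585 > c=0.5. Case 1: O(n^log_b(a)) = O(n^1.585)
Complexity: O(n^1.585)


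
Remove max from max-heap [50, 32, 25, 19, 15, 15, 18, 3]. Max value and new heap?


Max = 50
Replace root with last, heapify down
Resulting heap: [32, 19, 25, 3, 15, 15, 18]


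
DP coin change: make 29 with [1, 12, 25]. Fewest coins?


dp[0]=0; dp[i]=1+min(dp[i-c] for c in coins)
...dp[24]=2, dp[25]=1, dp[26]=2, dp[27]=3, dp[28]=4, dp[29]=5
Minimum coins for 29 = 5


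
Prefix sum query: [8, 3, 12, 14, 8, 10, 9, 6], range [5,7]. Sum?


Prefix sums: [0, 8, 11, 23, 37, 45, 55, 64, 70]
Sum[5..7] = prefix[8] - prefix[5] = 70 - 45 = 25


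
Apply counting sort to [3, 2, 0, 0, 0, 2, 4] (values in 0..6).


Count array: [3, 0, 2, 1, 1, 0, 0]
Reconstruct: [0, 0, 0, 2, 2, 3, 4]


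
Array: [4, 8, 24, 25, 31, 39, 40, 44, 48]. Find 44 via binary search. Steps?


Search for 44:
[0,8] mid=4 arr[4]=31
[5,8] mid=6 arr[6]=40
[7,8] mid=7 arr[7]=44
Total: 3 comparisons


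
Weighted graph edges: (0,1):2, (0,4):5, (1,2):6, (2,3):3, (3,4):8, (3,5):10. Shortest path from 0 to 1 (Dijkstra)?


Dijkstra from 0:
Distances: {0: 0, 1: 2, 2: 8, 3: 11, 4: 5, 5: 21}
Shortest distance to 1 = 2, path = [0, 1]
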